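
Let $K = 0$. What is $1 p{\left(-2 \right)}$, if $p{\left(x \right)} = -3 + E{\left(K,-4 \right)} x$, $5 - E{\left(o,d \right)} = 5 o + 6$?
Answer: $-1$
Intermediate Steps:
$E{\left(o,d \right)} = -1 - 5 o$ ($E{\left(o,d \right)} = 5 - \left(5 o + 6\right) = 5 - \left(6 + 5 o\right) = -1 - 5 o$)
$p{\left(x \right)} = -3 - x$ ($p{\left(x \right)} = -3 + \left(-1 - 0\right) x = -3 + \left(-1 + 0\right) x = -3 - x$)
$1 p{\left(-2 \right)} = 1 \left(-3 - -2\right) = 1 \left(-3 + 2\right) = 1 \left(-1\right) = -1$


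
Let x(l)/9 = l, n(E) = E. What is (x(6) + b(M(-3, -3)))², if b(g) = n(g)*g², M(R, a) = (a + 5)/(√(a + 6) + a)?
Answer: 73108/27 - 1040*√3/9 ≈ 2507.6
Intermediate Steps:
x(l) = 9*l
M(R, a) = (5 + a)/(a + √(6 + a)) (M(R, a) = (5 + a)/(√(6 + a) + a) = (5 + a)/(a + √(6 + a)))
b(g) = g³ (b(g) = g*g² = g³)
(x(6) + b(M(-3, -3)))² = (9*6 + ((5 - 3)/(-3 + √(6 - 3)))³)² = (54 + (2/(-3 + √3))³)² = (54 + 8/(-3 + √3)³)²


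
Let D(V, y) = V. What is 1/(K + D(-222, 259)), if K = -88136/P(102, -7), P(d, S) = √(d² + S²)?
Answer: 1160283/3626394422 - 22034*√10453/1813197211 ≈ -0.00092247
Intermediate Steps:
P(d, S) = √(S² + d²)
K = -88136*√10453/10453 (K = -88136/√((-7)² + 102²) = -88136/√(49 + 10404) = -88136*√10453/10453 ≈ -862.05)
1/(K + D(-222, 259)) = 1/(-88136*√10453/10453 - 222) = 1/(-222 - 88136*√10453/10453)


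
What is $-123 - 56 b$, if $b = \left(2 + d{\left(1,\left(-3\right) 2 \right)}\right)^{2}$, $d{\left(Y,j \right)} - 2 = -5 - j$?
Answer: $-1523$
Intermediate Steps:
$d{\left(Y,j \right)} = -3 - j$ ($d{\left(Y,j \right)} = 2 - \left(5 + j\right) = -3 - j$)
$b = 25$ ($b = \left(2 - \left(3 - 6\right)\right)^{2} = \left(2 - -3\right)^{2} = \left(2 + \left(-3 + 6\right)\right)^{2} = \left(2 + 3\right)^{2} = 5^{2} = 25$)
$-123 - 56 b = -123 - 1400 = -1523$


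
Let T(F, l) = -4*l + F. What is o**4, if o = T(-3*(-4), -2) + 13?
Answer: 1185921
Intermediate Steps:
T(F, l) = F - 4*l
o = 33 (o = (-3*(-4) - 4*(-2)) + 13 = (12 + 8) + 13 = 20 + 13 = 33)
o**4 = 33**4 = 1185921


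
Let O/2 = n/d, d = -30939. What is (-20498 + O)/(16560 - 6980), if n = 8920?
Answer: -317102731/148197810 ≈ -2.1397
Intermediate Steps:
O = -17840/30939 (O = 2*(8920/(-30939)) = 2*(8920*(-1/30939)) = 2*(-8920/30939) = -17840/30939 ≈ -0.57662)
(-20498 + O)/(16560 - 6980) = (-20498 - 17840/30939)/(16560 - 6980) = -634205462/30939/9580 = -634205462/30939*1/9580 = -317102731/148197810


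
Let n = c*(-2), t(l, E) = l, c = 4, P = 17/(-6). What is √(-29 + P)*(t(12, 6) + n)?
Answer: 2*I*√1146/3 ≈ 22.568*I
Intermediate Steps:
P = -17/6 (P = 17*(-⅙) = -17/6 ≈ -2.8333)
n = -8 (n = 4*(-2) = -8)
√(-29 + P)*(t(12, 6) + n) = √(-29 - 17/6)*(12 - 8) = √(-191/6)*4 = (I*√1146/6)*4 = 2*I*√1146/3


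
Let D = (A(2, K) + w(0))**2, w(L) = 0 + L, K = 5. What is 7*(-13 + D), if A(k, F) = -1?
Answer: -84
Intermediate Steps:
w(L) = L
D = 1 (D = (-1 + 0)**2 = (-1)**2 = 1)
7*(-13 + D) = 7*(-13 + 1) = 7*(-12) = -84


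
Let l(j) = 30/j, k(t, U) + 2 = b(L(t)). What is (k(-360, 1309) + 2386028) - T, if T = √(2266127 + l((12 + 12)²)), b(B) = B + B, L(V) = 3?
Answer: 2386032 - √1305289182/24 ≈ 2.3845e+6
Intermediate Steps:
b(B) = 2*B
k(t, U) = 4 (k(t, U) = -2 + 2*3 = -2 + 6 = 4)
T = √1305289182/24 (T = √(2266127 + 30/((12 + 12)²)) = √(2266127 + 30/(24²)) = √(2266127 + 30/576) = √(2266127 + 30*(1/576)) = √(2266127 + 5/96) = √(217548197/96) = √1305289182/24 ≈ 1505.4)
(k(-360, 1309) + 2386028) - T = (4 + 2386028) - √1305289182/24 = 2386032 - √1305289182/24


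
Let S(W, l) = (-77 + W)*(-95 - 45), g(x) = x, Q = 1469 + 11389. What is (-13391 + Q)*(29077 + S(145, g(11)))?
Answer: -10423881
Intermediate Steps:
Q = 12858
S(W, l) = 10780 - 140*W (S(W, l) = (-77 + W)*(-140) = 10780 - 140*W)
(-13391 + Q)*(29077 + S(145, g(11))) = (-13391 + 12858)*(29077 + (10780 - 140*145)) = -533*(29077 + (10780 - 20300)) = -533*(29077 - 9520) = -533*19557 = -10423881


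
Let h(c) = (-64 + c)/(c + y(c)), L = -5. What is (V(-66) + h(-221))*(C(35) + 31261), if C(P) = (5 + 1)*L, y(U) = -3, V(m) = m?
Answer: -452818269/224 ≈ -2.0215e+6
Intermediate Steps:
h(c) = (-64 + c)/(-3 + c) (h(c) = (-64 + c)/(c - 3) = (-64 + c)/(-3 + c))
C(P) = -30 (C(P) = (5 + 1)*(-5) = 6*(-5) = -30)
(V(-66) + h(-221))*(C(35) + 31261) = (-66 + (-64 - 221)/(-3 - 221))*(-30 + 31261) = (-66 - 285/(-224))*31231 = (-66 - 1/224*(-285))*31231 = (-66 + 285/224)*31231 = -14499/224*31231 = -452818269/224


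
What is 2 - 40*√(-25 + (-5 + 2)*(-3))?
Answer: 2 - 160*I ≈ 2.0 - 160.0*I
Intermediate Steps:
2 - 40*√(-25 + (-5 + 2)*(-3)) = 2 - 40*√(-25 - 3*(-3)) = 2 - 40*√(-25 + 9) = 2 - 160*I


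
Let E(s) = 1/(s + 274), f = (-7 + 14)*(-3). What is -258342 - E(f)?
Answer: -65360527/253 ≈ -2.5834e+5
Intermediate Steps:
f = -21 (f = 7*(-3) = -21)
E(s) = 1/(274 + s)
-258342 - E(f) = -258342 - 1/(274 - 21) = -258342 - 1/253 = -65360527/253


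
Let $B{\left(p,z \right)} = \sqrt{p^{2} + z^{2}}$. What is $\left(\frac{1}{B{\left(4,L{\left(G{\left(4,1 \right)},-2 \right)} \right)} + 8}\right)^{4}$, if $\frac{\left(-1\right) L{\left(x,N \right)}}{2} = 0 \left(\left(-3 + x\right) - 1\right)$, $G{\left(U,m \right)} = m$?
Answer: $\frac{1}{20736} \approx 4.8225 \cdot 10^{-5}$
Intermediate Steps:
$L{\left(x,N \right)} = 0$ ($L{\left(x,N \right)} = - 2 \cdot 0 \left(\left(-3 + x\right) - 1\right) = - 2 \cdot 0 \left(-4 + x\right) = \left(-2\right) 0 = 0$)
$\left(\frac{1}{B{\left(4,L{\left(G{\left(4,1 \right)},-2 \right)} \right)} + 8}\right)^{4} = \left(\frac{1}{\sqrt{4^{2} + 0^{2}} + 8}\right)^{4} = \left(\frac{1}{\sqrt{16 + 0} + 8}\right)^{4} = \left(\frac{1}{\sqrt{16} + 8}\right)^{4} = \left(\frac{1}{4 + 8}\right)^{4} = \left(\frac{1}{12}\right)^{4} = \frac{1}{20736}$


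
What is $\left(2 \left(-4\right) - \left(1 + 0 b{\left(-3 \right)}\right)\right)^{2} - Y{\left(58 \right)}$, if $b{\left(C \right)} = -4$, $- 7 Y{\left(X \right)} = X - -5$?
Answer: $90$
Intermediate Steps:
$Y{\left(X \right)} = - \frac{5}{7} - \frac{X}{7}$ ($Y{\left(X \right)} = - \frac{X - -5}{7} = - \frac{X + 5}{7} = - \frac{5 + X}{7} = - \frac{5}{7} - \frac{X}{7}$)
$\left(2 \left(-4\right) - \left(1 + 0 b{\left(-3 \right)}\right)\right)^{2} - Y{\left(58 \right)} = \left(2 \left(-4\right) + \left(-1 + 0 \left(-4\right)\right)\right)^{2} - \left(- \frac{5}{7} - \frac{58}{7}\right) = \left(-8 + \left(-1 + 0\right)\right)^{2} - \left(- \frac{5}{7} - \frac{58}{7}\right) = \left(-8 - 1\right)^{2} - -9 = \left(-9\right)^{2} + 9 = 81 + 9 = 90$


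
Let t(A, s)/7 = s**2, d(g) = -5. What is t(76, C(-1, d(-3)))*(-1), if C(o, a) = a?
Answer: -175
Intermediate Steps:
t(A, s) = 7*s**2
t(76, C(-1, d(-3)))*(-1) = (7*(-5)**2)*(-1) = (7*25)*(-1) = 175*(-1) = -175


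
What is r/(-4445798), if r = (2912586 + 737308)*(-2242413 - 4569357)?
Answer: 1775874175170/317557 ≈ 5.5923e+6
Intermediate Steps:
r = -24862238452380 (r = 3649894*(-6811770) = -24862238452380)
r/(-4445798) = -24862238452380/(-4445798) = -24862238452380*(-1/4445798) = 1775874175170/317557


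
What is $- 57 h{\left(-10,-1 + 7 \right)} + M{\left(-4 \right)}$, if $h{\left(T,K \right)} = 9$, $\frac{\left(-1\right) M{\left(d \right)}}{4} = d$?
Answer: $-497$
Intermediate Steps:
$M{\left(d \right)} = - 4 d$
$- 57 h{\left(-10,-1 + 7 \right)} + M{\left(-4 \right)} = \left(-57\right) 9 - -16 = -513 + 16 = -497$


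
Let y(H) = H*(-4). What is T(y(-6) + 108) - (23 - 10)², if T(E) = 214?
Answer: 45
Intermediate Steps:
y(H) = -4*H
T(y(-6) + 108) - (23 - 10)² = 214 - (23 - 10)² = 214 - 1*13² = 214 - 1*169 = 214 - 169 = 45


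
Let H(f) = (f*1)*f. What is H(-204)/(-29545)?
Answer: -41616/29545 ≈ -1.4086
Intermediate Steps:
H(f) = f² (H(f) = f*f = f²)
H(-204)/(-29545) = (-204)²/(-29545) = 41616*(-1/29545) = -41616/29545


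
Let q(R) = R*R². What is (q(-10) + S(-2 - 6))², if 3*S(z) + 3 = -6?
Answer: 1006009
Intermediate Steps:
S(z) = -3 (S(z) = -1 + (⅓)*(-6) = -1 - 2 = -3)
q(R) = R³
(q(-10) + S(-2 - 6))² = ((-10)³ - 3)² = (-1000 - 3)² = (-1003)² = 1006009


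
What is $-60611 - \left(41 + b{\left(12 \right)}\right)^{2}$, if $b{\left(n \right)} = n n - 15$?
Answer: $-89511$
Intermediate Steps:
$b{\left(n \right)} = -15 + n^{2}$ ($b{\left(n \right)} = n^{2} - 15 = -15 + n^{2}$)
$-60611 - \left(41 + b{\left(12 \right)}\right)^{2} = -60611 - \left(41 - \left(15 - 12^{2}\right)\right)^{2} = -60611 - \left(41 + \left(-15 + 144\right)\right)^{2} = -60611 - \left(41 + 129\right)^{2} = -60611 - 170^{2} = -60611 - 28900 = -89511$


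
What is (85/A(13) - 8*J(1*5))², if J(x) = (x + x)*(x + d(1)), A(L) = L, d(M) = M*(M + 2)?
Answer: 67815225/169 ≈ 4.0127e+5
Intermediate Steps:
d(M) = M*(2 + M)
J(x) = 2*x*(3 + x) (J(x) = (x + x)*(x + 1*(2 + 1)) = (2*x)*(x + 1*3) = (2*x)*(x + 3) = (2*x)*(3 + x) = 2*x*(3 + x))
(85/A(13) - 8*J(1*5))² = (85/13 - 16*1*5*(3 + 1*5))² = (85*(1/13) - 16*5*(3 + 5))² = (85/13 - 16*5*8)² = (85/13 - 8*80)² = (85/13 - 640)² = (-8235/13)² = 67815225/169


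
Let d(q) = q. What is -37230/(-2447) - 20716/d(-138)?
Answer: 27914896/168843 ≈ 165.33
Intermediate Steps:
-37230/(-2447) - 20716/d(-138) = -37230/(-2447) - 20716/(-138) = -37230*(-1/2447) - 20716*(-1/138) = 37230/2447 + 10358/69 = 27914896/168843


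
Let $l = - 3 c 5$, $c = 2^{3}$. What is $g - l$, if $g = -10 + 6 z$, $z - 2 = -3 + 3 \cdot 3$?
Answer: $158$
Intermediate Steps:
$z = 8$ ($z = 2 + \left(-3 + 3 \cdot 3\right) = 2 + \left(-3 + 9\right) = 2 + 6 = 8$)
$c = 8$
$g = 38$ ($g = -10 + 6 \cdot 8 = -10 + 48 = 38$)
$l = -120$ ($l = \left(-3\right) 8 \cdot 5 = \left(-24\right) 5 = -120$)
$g - l = 38 - -120 = 38 + 120 = 158$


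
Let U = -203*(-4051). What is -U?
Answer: -822353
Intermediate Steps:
U = 822353
-U = -1*822353 = -822353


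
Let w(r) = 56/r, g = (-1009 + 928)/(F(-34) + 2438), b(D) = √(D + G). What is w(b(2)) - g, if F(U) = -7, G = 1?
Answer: 81/2431 + 56*√3/3 ≈ 32.365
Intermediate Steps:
b(D) = √(1 + D) (b(D) = √(D + 1) = √(1 + D))
g = -81/2431 (g = (-1009 + 928)/(-7 + 2438) = -81/2431 ≈ -0.033320)
w(b(2)) - g = 56/(√(1 + 2)) - 1*(-81/2431) = 56/(√3) + 81/2431 = 56*(√3/3) + 81/2431 = 56*√3/3 + 81/2431 = 81/2431 + 56*√3/3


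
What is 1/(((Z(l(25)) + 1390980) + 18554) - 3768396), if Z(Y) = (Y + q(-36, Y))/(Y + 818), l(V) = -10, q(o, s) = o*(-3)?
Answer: -404/952980199 ≈ -4.2393e-7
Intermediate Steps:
q(o, s) = -3*o
Z(Y) = (108 + Y)/(818 + Y) (Z(Y) = (Y - 3*(-36))/(Y + 818) = (Y + 108)/(818 + Y) = (108 + Y)/(818 + Y))
1/(((Z(l(25)) + 1390980) + 18554) - 3768396) = 1/((((108 - 10)/(818 - 10) + 1390980) + 18554) - 3768396) = 1/(((98/808 + 1390980) + 18554) - 3768396) = 1/((((1/808)*98 + 1390980) + 18554) - 3768396) = 1/(((49/404 + 1390980) + 18554) - 3768396) = 1/((561955969/404 + 18554) - 3768396) = 1/(569451785/404 - 3768396) = 1/(-952980199/404) = -404/952980199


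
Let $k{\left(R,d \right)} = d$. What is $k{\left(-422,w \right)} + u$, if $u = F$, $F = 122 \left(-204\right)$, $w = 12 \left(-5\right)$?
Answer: $-24948$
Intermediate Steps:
$w = -60$
$F = -24888$
$u = -24888$
$k{\left(-422,w \right)} + u = -60 - 24888 = -24948$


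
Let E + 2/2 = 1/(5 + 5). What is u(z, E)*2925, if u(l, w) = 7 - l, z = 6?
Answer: 2925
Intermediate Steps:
E = -9/10 (E = -1 + 1/(5 + 5) = -1 + 1/10 = -9/10 ≈ -0.90000)
u(z, E)*2925 = (7 - 1*6)*2925 = (7 - 6)*2925 = 1*2925 = 2925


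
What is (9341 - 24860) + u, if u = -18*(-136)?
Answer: -13071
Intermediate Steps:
u = 2448
(9341 - 24860) + u = (9341 - 24860) + 2448 = -15519 + 2448 = -13071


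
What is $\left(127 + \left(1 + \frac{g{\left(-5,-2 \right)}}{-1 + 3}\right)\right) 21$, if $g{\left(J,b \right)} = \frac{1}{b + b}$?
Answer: $\frac{21483}{8} \approx 2685.4$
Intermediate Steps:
$g{\left(J,b \right)} = \frac{1}{2 b}$
$\left(127 + \left(1 + \frac{g{\left(-5,-2 \right)}}{-1 + 3}\right)\right) 21 = \left(127 + \left(1 + \frac{\frac{1}{2} \frac{1}{-2}}{-1 + 3}\right)\right) 21 = \left(127 + \left(1 + \frac{\frac{1}{2} \left(- \frac{1}{2}\right)}{2}\right)\right) 21 = \left(127 + \left(1 + \frac{1}{2} \left(- \frac{1}{4}\right)\right)\right) 21 = \left(127 + \left(1 - \frac{1}{8}\right)\right) 21 = \left(127 + \frac{7}{8}\right) 21 = \frac{1023}{8} \cdot 21 = \frac{21483}{8}$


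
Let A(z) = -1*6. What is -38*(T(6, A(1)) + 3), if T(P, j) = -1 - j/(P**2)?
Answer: -247/3 ≈ -82.333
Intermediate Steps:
A(z) = -6
T(P, j) = -1 - j/P**2
-38*(T(6, A(1)) + 3) = -38*((-1 - 1*(-6)/6**2) + 3) = -38*((-1 - 1*(-6)*1/36) + 3) = -38*((-1 + 1/6) + 3) = -38*(-5/6 + 3) = -38*13/6 = -1*247/3 = -247/3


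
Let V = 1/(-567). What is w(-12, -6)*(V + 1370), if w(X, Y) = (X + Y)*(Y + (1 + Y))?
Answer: 17089358/63 ≈ 2.7126e+5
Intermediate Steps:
V = -1/567 ≈ -0.0017637
w(X, Y) = (1 + 2*Y)*(X + Y) (w(X, Y) = (X + Y)*(1 + 2*Y) = (1 + 2*Y)*(X + Y))
w(-12, -6)*(V + 1370) = (-12 - 6 + 2*(-6)² + 2*(-12)*(-6))*(-1/567 + 1370) = (-12 - 6 + 2*36 + 144)*(776789/567) = (-12 - 6 + 72 + 144)*(776789/567) = 198*(776789/567) = 17089358/63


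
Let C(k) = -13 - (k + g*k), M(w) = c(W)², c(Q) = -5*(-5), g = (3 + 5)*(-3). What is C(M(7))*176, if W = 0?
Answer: 2527712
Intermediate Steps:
g = -24 (g = 8*(-3) = -24)
c(Q) = 25
M(w) = 625 (M(w) = 25² = 625)
C(k) = -13 + 23*k (C(k) = -13 - (k - 24*k) = -13 - (-23)*k = -13 + 23*k)
C(M(7))*176 = (-13 + 23*625)*176 = (-13 + 14375)*176 = 14362*176 = 2527712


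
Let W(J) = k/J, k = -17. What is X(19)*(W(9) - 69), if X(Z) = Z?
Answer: -12122/9 ≈ -1346.9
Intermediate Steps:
W(J) = -17/J
X(19)*(W(9) - 69) = 19*(-17/9 - 69) = 19*(-638/9) = -12122/9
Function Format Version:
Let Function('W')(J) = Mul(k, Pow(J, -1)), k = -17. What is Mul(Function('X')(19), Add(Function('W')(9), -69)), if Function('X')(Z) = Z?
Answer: Rational(-12122, 9) ≈ -1346.9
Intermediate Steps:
Function('W')(J) = Mul(-17, Pow(J, -1))
Mul(Function('X')(19), Add(Function('W')(9), -69)) = Mul(19, Add(Mul(-17, Pow(9, -1)), -69)) = Mul(19, Add(Mul(-17, Rational(1, 9)), -69)) = Mul(19, Add(Rational(-17, 9), -69)) = Mul(19, Rational(-638, 9)) = Rational(-12122, 9)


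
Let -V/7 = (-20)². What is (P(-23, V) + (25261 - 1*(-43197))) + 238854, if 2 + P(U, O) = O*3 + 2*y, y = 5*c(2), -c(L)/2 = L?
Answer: 298870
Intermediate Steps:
c(L) = -2*L
V = -2800 (V = -7*(-20)² = -7*400 = -2800)
y = -20 (y = 5*(-2*2) = 5*(-4) = -20)
P(U, O) = -42 + 3*O (P(U, O) = -2 + (O*3 + 2*(-20)) = -2 + (3*O - 40) = -2 + (-40 + 3*O) = -42 + 3*O)
(P(-23, V) + (25261 - 1*(-43197))) + 238854 = ((-42 + 3*(-2800)) + (25261 - 1*(-43197))) + 238854 = ((-42 - 8400) + (25261 + 43197)) + 238854 = (-8442 + 68458) + 238854 = 60016 + 238854 = 298870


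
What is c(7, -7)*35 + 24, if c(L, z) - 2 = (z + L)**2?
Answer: 94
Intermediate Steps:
c(L, z) = 2 + (L + z)**2 (c(L, z) = 2 + (z + L)**2 = 2 + (L + z)**2)
c(7, -7)*35 + 24 = (2 + (7 - 7)**2)*35 + 24 = (2 + 0**2)*35 + 24 = (2 + 0)*35 + 24 = 2*35 + 24 = 70 + 24 = 94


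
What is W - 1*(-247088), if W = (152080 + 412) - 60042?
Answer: 339538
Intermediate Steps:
W = 92450 (W = 152492 - 60042 = 92450)
W - 1*(-247088) = 92450 - 1*(-247088) = 92450 + 247088 = 339538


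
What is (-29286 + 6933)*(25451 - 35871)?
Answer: 232918260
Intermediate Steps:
(-29286 + 6933)*(25451 - 35871) = -22353*(-10420) = 232918260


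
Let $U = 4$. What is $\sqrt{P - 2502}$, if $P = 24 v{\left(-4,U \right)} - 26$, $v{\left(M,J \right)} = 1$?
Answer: $2 i \sqrt{626} \approx 50.04 i$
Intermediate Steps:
$P = -2$ ($P = 24 \cdot 1 - 26 = 24 - 26 = -2$)
$\sqrt{P - 2502} = \sqrt{-2 - 2502} = \sqrt{-2504} = 2 i \sqrt{626}$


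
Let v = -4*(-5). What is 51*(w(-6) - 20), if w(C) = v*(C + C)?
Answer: -13260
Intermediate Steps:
v = 20
w(C) = 40*C (w(C) = 20*(C + C) = 20*(2*C) = 40*C)
51*(w(-6) - 20) = 51*(40*(-6) - 20) = 51*(-240 - 20) = 51*(-260) = -13260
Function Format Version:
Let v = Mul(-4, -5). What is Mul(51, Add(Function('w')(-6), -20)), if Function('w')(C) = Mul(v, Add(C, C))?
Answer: -13260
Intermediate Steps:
v = 20
Function('w')(C) = Mul(40, C) (Function('w')(C) = Mul(20, Add(C, C)) = Mul(20, Mul(2, C)) = Mul(40, C))
Mul(51, Add(Function('w')(-6), -20)) = Mul(51, Add(Mul(40, -6), -20)) = Mul(51, Add(-240, -20)) = Mul(51, -260) = -13260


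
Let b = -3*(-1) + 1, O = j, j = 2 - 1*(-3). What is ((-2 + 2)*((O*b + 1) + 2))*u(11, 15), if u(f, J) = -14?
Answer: 0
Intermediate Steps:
j = 5 (j = 2 + 3 = 5)
O = 5
b = 4 (b = 3 + 1 = 4)
((-2 + 2)*((O*b + 1) + 2))*u(11, 15) = ((-2 + 2)*((5*4 + 1) + 2))*(-14) = (0*((20 + 1) + 2))*(-14) = (0*(21 + 2))*(-14) = (0*23)*(-14) = 0*(-14) = 0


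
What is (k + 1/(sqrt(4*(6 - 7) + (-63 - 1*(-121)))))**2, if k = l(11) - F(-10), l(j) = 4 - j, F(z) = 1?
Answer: (144 - sqrt(6))**2/324 ≈ 61.841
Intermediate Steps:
k = -8 (k = (4 - 1*11) - 1*1 = (4 - 11) - 1 = -7 - 1 = -8)
(k + 1/(sqrt(4*(6 - 7) + (-63 - 1*(-121)))))**2 = (-8 + 1/(sqrt(4*(6 - 7) + (-63 - 1*(-121)))))**2 = (-8 + 1/(sqrt(4*(-1) + (-63 + 121))))**2 = (-8 + 1/(sqrt(-4 + 58)))**2 = (-8 + 1/(sqrt(54)))**2 = (-8 + 1/(3*sqrt(6)))**2 = (-8 + sqrt(6)/18)**2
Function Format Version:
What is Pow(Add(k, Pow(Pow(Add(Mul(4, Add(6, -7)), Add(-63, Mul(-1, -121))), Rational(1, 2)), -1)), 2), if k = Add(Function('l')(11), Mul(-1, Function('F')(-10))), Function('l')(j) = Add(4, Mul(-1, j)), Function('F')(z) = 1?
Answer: Mul(Rational(1, 324), Pow(Add(144, Mul(-1, Pow(6, Rational(1, 2)))), 2)) ≈ 61.841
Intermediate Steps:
k = -8 (k = Add(Add(4, Mul(-1, 11)), Mul(-1, 1)) = Add(Add(4, -11), -1) = Add(-7, -1) = -8)
Pow(Add(k, Pow(Pow(Add(Mul(4, Add(6, -7)), Add(-63, Mul(-1, -121))), Rational(1, 2)), -1)), 2) = Pow(Add(-8, Pow(Pow(Add(Mul(4, Add(6, -7)), Add(-63, Mul(-1, -121))), Rational(1, 2)), -1)), 2) = Pow(Add(-8, Pow(Pow(Add(Mul(4, -1), Add(-63, 121)), Rational(1, 2)), -1)), 2) = Pow(Add(-8, Pow(Pow(Add(-4, 58), Rational(1, 2)), -1)), 2) = Pow(Add(-8, Pow(Pow(54, Rational(1, 2)), -1)), 2) = Pow(Add(-8, Pow(Mul(3, Pow(6, Rational(1, 2))), -1)), 2) = Pow(Add(-8, Mul(Rational(1, 18), Pow(6, Rational(1, 2)))), 2)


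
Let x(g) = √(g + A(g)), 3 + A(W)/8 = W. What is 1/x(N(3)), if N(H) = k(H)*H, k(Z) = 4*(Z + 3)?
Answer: √39/156 ≈ 0.040032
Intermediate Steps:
A(W) = -24 + 8*W
k(Z) = 12 + 4*Z (k(Z) = 4*(3 + Z) = 12 + 4*Z)
N(H) = H*(12 + 4*H) (N(H) = (12 + 4*H)*H = H*(12 + 4*H))
x(g) = √(-24 + 9*g) (x(g) = √(g + (-24 + 8*g)) = √(-24 + 9*g))
1/x(N(3)) = 1/(√(-24 + 9*(4*3*(3 + 3)))) = 1/(√(-24 + 9*(4*3*6))) = 1/(√(-24 + 9*72)) = 1/(√(-24 + 648)) = 1/(√624) = 1/(4*√39) = √39/156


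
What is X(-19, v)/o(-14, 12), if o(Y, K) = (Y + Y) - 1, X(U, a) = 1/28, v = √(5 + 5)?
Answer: -1/812 ≈ -0.0012315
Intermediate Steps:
v = √10 ≈ 3.1623
X(U, a) = 1/28
o(Y, K) = -1 + 2*Y (o(Y, K) = 2*Y - 1 = -1 + 2*Y)
X(-19, v)/o(-14, 12) = 1/(28*(-1 + 2*(-14))) = 1/(28*(-1 - 28)) = (1/28)/(-29) = (1/28)*(-1/29) = -1/812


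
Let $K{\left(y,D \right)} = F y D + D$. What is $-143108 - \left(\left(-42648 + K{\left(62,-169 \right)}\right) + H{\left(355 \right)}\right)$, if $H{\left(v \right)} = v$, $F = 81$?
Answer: $748072$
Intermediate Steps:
$K{\left(y,D \right)} = D + 81 D y$ ($K{\left(y,D \right)} = 81 y D + D = 81 D y + D = D + 81 D y$)
$-143108 - \left(\left(-42648 + K{\left(62,-169 \right)}\right) + H{\left(355 \right)}\right) = -143108 - \left(\left(-42648 - 169 \left(1 + 81 \cdot 62\right)\right) + 355\right) = -143108 - \left(\left(-42648 - 169 \left(1 + 5022\right)\right) + 355\right) = -143108 - \left(\left(-42648 - 848887\right) + 355\right) = -143108 - \left(-891535 + 355\right) = -143108 - -891180 = -143108 + 891180 = 748072$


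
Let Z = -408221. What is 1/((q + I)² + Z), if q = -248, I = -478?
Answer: 1/118855 ≈ 8.4136e-6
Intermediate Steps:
1/((q + I)² + Z) = 1/((-248 - 478)² - 408221) = 1/((-726)² - 408221) = 1/(527076 - 408221) = 1/118855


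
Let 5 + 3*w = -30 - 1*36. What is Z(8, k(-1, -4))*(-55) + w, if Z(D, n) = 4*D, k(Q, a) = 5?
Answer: -5351/3 ≈ -1783.7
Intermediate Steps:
w = -71/3 (w = -5/3 + (-30 - 1*36)/3 = -5/3 + (-30 - 36)/3 = -5/3 + (1/3)*(-66) = -5/3 - 22 = -71/3 ≈ -23.667)
Z(8, k(-1, -4))*(-55) + w = (4*8)*(-55) - 71/3 = 32*(-55) - 71/3 = -1760 - 71/3 = -5351/3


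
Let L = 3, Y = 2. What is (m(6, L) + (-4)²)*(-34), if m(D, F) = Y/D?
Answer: -1666/3 ≈ -555.33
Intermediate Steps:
m(D, F) = 2/D
(m(6, L) + (-4)²)*(-34) = (2/6 + (-4)²)*(-34) = (2*(⅙) + 16)*(-34) = (⅓ + 16)*(-34) = (49/3)*(-34) = -1666/3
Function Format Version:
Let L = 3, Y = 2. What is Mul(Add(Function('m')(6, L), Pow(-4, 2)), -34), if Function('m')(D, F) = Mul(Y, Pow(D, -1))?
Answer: Rational(-1666, 3) ≈ -555.33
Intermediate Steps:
Function('m')(D, F) = Mul(2, Pow(D, -1))
Mul(Add(Function('m')(6, L), Pow(-4, 2)), -34) = Mul(Add(Mul(2, Pow(6, -1)), Pow(-4, 2)), -34) = Mul(Add(Mul(2, Rational(1, 6)), 16), -34) = Mul(Add(Rational(1, 3), 16), -34) = Mul(Rational(49, 3), -34) = Rational(-1666, 3)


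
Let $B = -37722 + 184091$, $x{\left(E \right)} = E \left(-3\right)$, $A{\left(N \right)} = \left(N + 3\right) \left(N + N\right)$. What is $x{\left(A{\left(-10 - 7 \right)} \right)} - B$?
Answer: $-147797$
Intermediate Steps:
$A{\left(N \right)} = 2 N \left(3 + N\right)$ ($A{\left(N \right)} = \left(3 + N\right) 2 N = 2 N \left(3 + N\right)$)
$x{\left(E \right)} = - 3 E$
$B = 146369$
$x{\left(A{\left(-10 - 7 \right)} \right)} - B = - 3 \cdot 2 \left(-10 - 7\right) \left(3 - 17\right) - 146369 = - 3 \cdot 2 \left(-17\right) \left(3 - 17\right) - 146369 = - 3 \cdot 2 \left(-17\right) \left(-14\right) - 146369 = \left(-3\right) 476 - 146369 = -1428 - 146369 = -147797$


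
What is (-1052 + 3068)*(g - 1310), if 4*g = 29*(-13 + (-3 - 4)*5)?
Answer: -3342528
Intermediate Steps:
g = -348 (g = (29*(-13 + (-3 - 4)*5))/4 = (29*(-13 - 7*5))/4 = (29*(-13 - 35))/4 = (29*(-48))/4 = (¼)*(-1392) = -348)
(-1052 + 3068)*(g - 1310) = (-1052 + 3068)*(-348 - 1310) = 2016*(-1658) = -3342528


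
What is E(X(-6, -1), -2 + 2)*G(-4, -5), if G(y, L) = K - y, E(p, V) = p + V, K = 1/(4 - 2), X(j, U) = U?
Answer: -9/2 ≈ -4.5000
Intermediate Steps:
K = ½ (K = 1/2 = ½ ≈ 0.50000)
E(p, V) = V + p
G(y, L) = ½ - y
E(X(-6, -1), -2 + 2)*G(-4, -5) = ((-2 + 2) - 1)*(½ - 1*(-4)) = (0 - 1)*(½ + 4) = -1*9/2 = -9/2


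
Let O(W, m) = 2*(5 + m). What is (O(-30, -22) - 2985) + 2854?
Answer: -165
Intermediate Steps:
O(W, m) = 10 + 2*m
(O(-30, -22) - 2985) + 2854 = ((10 + 2*(-22)) - 2985) + 2854 = ((10 - 44) - 2985) + 2854 = (-34 - 2985) + 2854 = -3019 + 2854 = -165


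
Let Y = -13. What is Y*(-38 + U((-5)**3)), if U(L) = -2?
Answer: 520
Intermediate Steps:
Y*(-38 + U((-5)**3)) = -13*(-38 - 2) = -13*(-40) = 520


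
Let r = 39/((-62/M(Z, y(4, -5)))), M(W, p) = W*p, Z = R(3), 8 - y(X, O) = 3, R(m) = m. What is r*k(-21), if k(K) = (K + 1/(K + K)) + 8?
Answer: 106665/868 ≈ 122.89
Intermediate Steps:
y(X, O) = 5 (y(X, O) = 8 - 1*3 = 8 - 3 = 5)
Z = 3
k(K) = 8 + K + 1/(2*K) (k(K) = (K + 1/(2*K)) + 8 = 8 + K + 1/(2*K))
r = -585/62 (r = 39/((-62/(3*5))) = 39/((-62/15)) = 39/((-62*1/15)) = 39/(-62/15) = 39*(-15/62) = -585/62 ≈ -9.4355)
r*k(-21) = -585*(8 - 21 + (½)/(-21))/62 = -585*(8 - 21 + (½)*(-1/21))/62 = -585*(8 - 21 - 1/42)/62 = -585/62*(-547/42) = 106665/868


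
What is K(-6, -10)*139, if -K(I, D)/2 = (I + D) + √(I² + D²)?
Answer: 4448 - 556*√34 ≈ 1206.0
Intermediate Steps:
K(I, D) = -2*D - 2*I - 2*√(D² + I²) (K(I, D) = -2*((I + D) + √(I² + D²)) = -2*((D + I) + √(D² + I²)) = -2*(D + I + √(D² + I²)) = -2*D - 2*I - 2*√(D² + I²))
K(-6, -10)*139 = (-2*(-10) - 2*(-6) - 2*√((-10)² + (-6)²))*139 = (20 + 12 - 2*√(100 + 36))*139 = (20 + 12 - 4*√34)*139 = (32 - 4*√34)*139 = 4448 - 556*√34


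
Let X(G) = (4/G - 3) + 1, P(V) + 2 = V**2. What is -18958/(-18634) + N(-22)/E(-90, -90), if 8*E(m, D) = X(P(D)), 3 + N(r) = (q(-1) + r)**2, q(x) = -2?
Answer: -1964233151/857164 ≈ -2291.5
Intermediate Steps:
P(V) = -2 + V**2
N(r) = -3 + (-2 + r)**2
X(G) = -2 + 4/G (X(G) = (-3 + 4/G) + 1 = -2 + 4/G)
E(m, D) = -1/4 + 1/(2*(-2 + D**2)) (E(m, D) = (-2 + 4/(-2 + D**2))/8 = -1/4 + 1/(2*(-2 + D**2)))
-18958/(-18634) + N(-22)/E(-90, -90) = -18958/(-18634) + (-3 + (-2 - 22)**2)/(((4 - 1*(-90)**2)/(4*(-2 + (-90)**2)))) = -18958*(-1/18634) + (-3 + (-24)**2)/(((4 - 1*8100)/(4*(-2 + 8100)))) = 9479/9317 + (-3 + 576)/(((1/4)*(4 - 8100)/8098)) = 9479/9317 + 573/(((1/4)*(1/8098)*(-8096))) = 9479/9317 + 573/(-1012/4049) = 9479/9317 + 573*(-4049/1012) = 9479/9317 - 2320077/1012 = -1964233151/857164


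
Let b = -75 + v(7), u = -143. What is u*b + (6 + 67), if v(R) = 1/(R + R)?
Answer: 151029/14 ≈ 10788.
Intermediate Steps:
v(R) = 1/(2*R)
b = -1049/14 (b = -75 + (1/2)/7 = -75 + (1/2)*(1/7) = -75 + 1/14 = -1049/14 ≈ -74.929)
u*b + (6 + 67) = -143*(-1049/14) + (6 + 67) = 150007/14 + 73 = 151029/14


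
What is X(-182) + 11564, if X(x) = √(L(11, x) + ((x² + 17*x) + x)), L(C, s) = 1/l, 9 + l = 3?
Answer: 11564 + √1074522/6 ≈ 11737.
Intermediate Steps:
l = -6 (l = -9 + 3 = -6)
L(C, s) = -⅙ (L(C, s) = 1/(-6) = -⅙)
X(x) = √(-⅙ + x² + 18*x) (X(x) = √(-⅙ + ((x² + 17*x) + x)) = √(-⅙ + (x² + 18*x)) = √(-⅙ + x² + 18*x))
X(-182) + 11564 = √(-6 + 36*(-182)² + 648*(-182))/6 + 11564 = √(-6 + 36*33124 - 117936)/6 + 11564 = √(-6 + 1192464 - 117936)/6 + 11564 = √1074522/6 + 11564 = 11564 + √1074522/6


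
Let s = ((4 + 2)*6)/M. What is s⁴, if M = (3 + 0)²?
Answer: 256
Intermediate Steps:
M = 9 (M = 3² = 9)
s = 4 (s = ((4 + 2)*6)/9 = (6*6)*(⅑) = 36*(⅑) = 4)
s⁴ = 4⁴ = 256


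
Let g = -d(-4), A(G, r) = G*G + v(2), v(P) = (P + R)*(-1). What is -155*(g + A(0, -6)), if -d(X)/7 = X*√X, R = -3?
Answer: -155 + 8680*I ≈ -155.0 + 8680.0*I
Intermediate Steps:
d(X) = -7*X^(3/2) (d(X) = -7*X*√X = -7*X^(3/2))
v(P) = 3 - P (v(P) = (P - 3)*(-1) = (-3 + P)*(-1) = 3 - P)
A(G, r) = 1 + G² (A(G, r) = G*G + (3 - 1*2) = G² + (3 - 2) = G² + 1 = 1 + G²)
g = -56*I (g = -(-7)*(-4)^(3/2) = -(-7)*(-8*I) = -56*I ≈ -56.0*I)
-155*(g + A(0, -6)) = -155*(-56*I + (1 + 0²)) = -155*(-56*I + (1 + 0)) = -155*(-56*I + 1) = -155*(1 - 56*I) = -155 + 8680*I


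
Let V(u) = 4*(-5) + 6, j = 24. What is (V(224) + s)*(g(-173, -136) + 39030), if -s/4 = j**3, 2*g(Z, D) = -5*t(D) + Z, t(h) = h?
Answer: -2172770385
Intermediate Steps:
V(u) = -14 (V(u) = -20 + 6 = -14)
g(Z, D) = Z/2 - 5*D/2 (g(Z, D) = (-5*D + Z)/2 = (Z - 5*D)/2 = Z/2 - 5*D/2)
s = -55296 (s = -4*24**3 = -4*13824 = -55296)
(V(224) + s)*(g(-173, -136) + 39030) = (-14 - 55296)*(((1/2)*(-173) - 5/2*(-136)) + 39030) = -55310*((-173/2 + 340) + 39030) = -55310*(507/2 + 39030) = -55310*78567/2 = -2172770385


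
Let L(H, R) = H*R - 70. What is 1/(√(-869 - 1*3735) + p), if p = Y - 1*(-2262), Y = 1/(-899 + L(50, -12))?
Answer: 5568501813/12607281499573 - 4923522*I*√1151/12607281499573 ≈ 0.00044169 - 1.3249e-5*I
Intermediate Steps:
L(H, R) = -70 + H*R
Y = -1/1569 (Y = 1/(-899 + (-70 + 50*(-12))) = 1/(-899 + (-70 - 600)) = 1/(-899 - 670) = 1/(-1569) = -1/1569 ≈ -0.00063735)
p = 3549077/1569 (p = -1/1569 - 1*(-2262) = -1/1569 + 2262 = 3549077/1569 ≈ 2262.0)
1/(√(-869 - 1*3735) + p) = 1/(√(-869 - 1*3735) + 3549077/1569) = 1/(√(-869 - 3735) + 3549077/1569) = 1/(√(-4604) + 3549077/1569) = 1/(2*I*√1151 + 3549077/1569) = 1/(3549077/1569 + 2*I*√1151)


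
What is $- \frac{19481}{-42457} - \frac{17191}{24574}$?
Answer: $- \frac{251152193}{1043338318} \approx -0.24072$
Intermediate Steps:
$- \frac{19481}{-42457} - \frac{17191}{24574} = \left(-19481\right) \left(- \frac{1}{42457}\right) - \frac{17191}{24574} = \frac{19481}{42457} - \frac{17191}{24574} = - \frac{251152193}{1043338318}$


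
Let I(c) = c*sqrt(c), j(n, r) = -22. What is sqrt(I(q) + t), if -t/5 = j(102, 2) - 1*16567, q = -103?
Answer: sqrt(82945 - 103*I*sqrt(103)) ≈ 288.01 - 1.815*I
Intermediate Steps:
I(c) = c**(3/2)
t = 82945 (t = -5*(-22 - 1*16567) = -5*(-22 - 16567) = -5*(-16589) = 82945)
sqrt(I(q) + t) = sqrt((-103)**(3/2) + 82945) = sqrt(-103*I*sqrt(103) + 82945) = sqrt(82945 - 103*I*sqrt(103))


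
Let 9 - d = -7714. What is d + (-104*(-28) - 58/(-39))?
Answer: 414823/39 ≈ 10636.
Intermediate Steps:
d = 7723 (d = 9 - 1*(-7714) = 9 + 7714 = 7723)
d + (-104*(-28) - 58/(-39)) = 7723 + (-104*(-28) - 58/(-39)) = 7723 + (2912 - 58*(-1/39)) = 7723 + (2912 + 58/39) = 7723 + 113626/39 = 414823/39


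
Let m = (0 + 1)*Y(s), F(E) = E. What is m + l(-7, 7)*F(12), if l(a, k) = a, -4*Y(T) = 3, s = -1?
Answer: -339/4 ≈ -84.750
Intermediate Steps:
Y(T) = -¾ (Y(T) = -¼*3 = -¾)
m = -¾ (m = (0 + 1)*(-¾) = 1*(-¾) = -¾ ≈ -0.75000)
m + l(-7, 7)*F(12) = -¾ - 7*12 = -¾ - 84 = -339/4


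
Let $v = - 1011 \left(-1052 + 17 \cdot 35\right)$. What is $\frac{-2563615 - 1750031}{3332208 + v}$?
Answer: $- \frac{1437882}{1264745} \approx -1.1369$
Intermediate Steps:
$v = 462027$ ($v = - 1011 \left(-1052 + 595\right) = \left(-1011\right) \left(-457\right) = 462027$)
$\frac{-2563615 - 1750031}{3332208 + v} = \frac{-2563615 - 1750031}{3332208 + 462027} = - \frac{4313646}{3794235} = \left(-4313646\right) \frac{1}{3794235} = - \frac{1437882}{1264745}$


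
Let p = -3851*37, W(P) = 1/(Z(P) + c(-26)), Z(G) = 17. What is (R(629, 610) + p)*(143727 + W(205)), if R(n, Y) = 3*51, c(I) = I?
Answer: -184115007028/9 ≈ -2.0457e+10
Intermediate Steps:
W(P) = -1/9 (W(P) = 1/(17 - 26) = 1/(-9) = -1/9)
R(n, Y) = 153
p = -142487
(R(629, 610) + p)*(143727 + W(205)) = (153 - 142487)*(143727 - 1/9) = -142334*1293542/9 = -184115007028/9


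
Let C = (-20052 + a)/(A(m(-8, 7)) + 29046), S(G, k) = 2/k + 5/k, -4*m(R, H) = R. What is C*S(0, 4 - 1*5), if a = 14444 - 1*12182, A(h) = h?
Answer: 62265/14524 ≈ 4.2870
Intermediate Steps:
m(R, H) = -R/4
a = 2262 (a = 14444 - 12182 = 2262)
S(G, k) = 7/k
C = -8895/14524 (C = (-20052 + 2262)/(-¼*(-8) + 29046) = -17790/(2 + 29046) = -17790/29048 = -17790*1/29048 = -8895/14524 ≈ -0.61243)
C*S(0, 4 - 1*5) = -62265/(14524*(4 - 1*5)) = -62265/(14524*(4 - 5)) = -62265/(14524*(-1)) = -62265*(-1)/14524 = -8895/14524*(-7) = 62265/14524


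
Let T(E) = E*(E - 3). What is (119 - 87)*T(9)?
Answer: 1728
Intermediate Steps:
T(E) = E*(-3 + E)
(119 - 87)*T(9) = (119 - 87)*(9*(-3 + 9)) = 32*(9*6) = 32*54 = 1728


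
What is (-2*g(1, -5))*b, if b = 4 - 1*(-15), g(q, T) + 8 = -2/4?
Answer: 323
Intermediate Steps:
g(q, T) = -17/2 (g(q, T) = -8 - 2/4 = -8 - 2*¼ = -8 - ½ = -17/2)
b = 19 (b = 4 + 15 = 19)
(-2*g(1, -5))*b = -2*(-17/2)*19 = 17*19 = 323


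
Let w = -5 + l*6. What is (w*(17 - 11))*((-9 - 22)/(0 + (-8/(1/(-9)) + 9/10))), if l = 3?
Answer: -8060/243 ≈ -33.169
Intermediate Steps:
w = 13 (w = -5 + 3*6 = -5 + 18 = 13)
(w*(17 - 11))*((-9 - 22)/(0 + (-8/(1/(-9)) + 9/10))) = (13*(17 - 11))*((-9 - 22)/(0 + (-8/(1/(-9)) + 9/10))) = (13*6)*(-31/(0 + (-8/(-⅑) + 9*(⅒)))) = 78*(-31/(0 + (-8*(-9) + 9/10))) = 78*(-31/(0 + (72 + 9/10))) = 78*(-31/(0 + 729/10)) = 78*(-31/729/10) = 78*(-31*10/729) = 78*(-310/729) = -8060/243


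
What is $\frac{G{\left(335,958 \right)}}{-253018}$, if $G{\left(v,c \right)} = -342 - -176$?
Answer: $\frac{83}{126509} \approx 0.00065608$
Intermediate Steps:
$G{\left(v,c \right)} = -166$ ($G{\left(v,c \right)} = -342 + 176 = -166$)
$\frac{G{\left(335,958 \right)}}{-253018} = - \frac{166}{-253018} = \left(-166\right) \left(- \frac{1}{253018}\right) = \frac{83}{126509}$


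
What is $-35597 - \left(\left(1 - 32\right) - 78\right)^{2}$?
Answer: $-47478$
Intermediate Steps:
$-35597 - \left(\left(1 - 32\right) - 78\right)^{2} = -35597 - \left(-31 - 78\right)^{2} = -35597 - \left(-109\right)^{2} = -35597 - 11881 = -47478$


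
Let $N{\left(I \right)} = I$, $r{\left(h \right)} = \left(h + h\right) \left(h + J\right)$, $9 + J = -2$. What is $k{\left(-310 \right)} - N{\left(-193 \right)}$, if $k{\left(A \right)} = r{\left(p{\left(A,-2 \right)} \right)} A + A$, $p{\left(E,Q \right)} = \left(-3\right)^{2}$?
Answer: $11043$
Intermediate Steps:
$J = -11$ ($J = -9 - 2 = -11$)
$p{\left(E,Q \right)} = 9$
$r{\left(h \right)} = 2 h \left(-11 + h\right)$ ($r{\left(h \right)} = \left(h + h\right) \left(h - 11\right) = 2 h \left(-11 + h\right)$)
$k{\left(A \right)} = - 35 A$ ($k{\left(A \right)} = 2 \cdot 9 \left(-11 + 9\right) A + A = 2 \cdot 9 \left(-2\right) A + A = - 36 A + A = - 35 A$)
$k{\left(-310 \right)} - N{\left(-193 \right)} = \left(-35\right) \left(-310\right) - -193 = 10850 + 193 = 11043$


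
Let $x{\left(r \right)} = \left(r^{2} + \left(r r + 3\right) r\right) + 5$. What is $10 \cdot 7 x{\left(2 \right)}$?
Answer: $1610$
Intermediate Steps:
$x{\left(r \right)} = 5 + r^{2} + r \left(3 + r^{2}\right)$ ($x{\left(r \right)} = \left(r^{2} + \left(r^{2} + 3\right) r\right) + 5 = \left(r^{2} + \left(3 + r^{2}\right) r\right) + 5 = \left(r^{2} + r \left(3 + r^{2}\right)\right) + 5 = 5 + r^{2} + r \left(3 + r^{2}\right)$)
$10 \cdot 7 x{\left(2 \right)} = 10 \cdot 7 \left(5 + 2^{2} + 2^{3} + 3 \cdot 2\right) = 70 \left(5 + 4 + 8 + 6\right) = 70 \cdot 23 = 1610$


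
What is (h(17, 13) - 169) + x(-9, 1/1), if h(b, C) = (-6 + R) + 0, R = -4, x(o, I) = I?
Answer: -178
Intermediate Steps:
h(b, C) = -10 (h(b, C) = (-6 - 4) + 0 = -10 + 0 = -10)
(h(17, 13) - 169) + x(-9, 1/1) = (-10 - 169) + 1/1 = -179 + 1 = -178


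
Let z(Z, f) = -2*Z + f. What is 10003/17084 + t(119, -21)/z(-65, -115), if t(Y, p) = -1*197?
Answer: -3215503/256260 ≈ -12.548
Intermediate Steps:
t(Y, p) = -197
z(Z, f) = f - 2*Z
10003/17084 + t(119, -21)/z(-65, -115) = 10003/17084 - 197/(-115 - 2*(-65)) = 10003*(1/17084) - 197/(-115 + 130) = 10003/17084 - 197/15 = -3215503/256260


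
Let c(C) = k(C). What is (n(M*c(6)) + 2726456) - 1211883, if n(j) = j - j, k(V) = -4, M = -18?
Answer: 1514573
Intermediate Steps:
c(C) = -4
n(j) = 0
(n(M*c(6)) + 2726456) - 1211883 = (0 + 2726456) - 1211883 = 2726456 - 1211883 = 1514573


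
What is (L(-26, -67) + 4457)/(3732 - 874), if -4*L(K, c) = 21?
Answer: 17807/11432 ≈ 1.5576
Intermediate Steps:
L(K, c) = -21/4 (L(K, c) = -¼*21 = -21/4)
(L(-26, -67) + 4457)/(3732 - 874) = (-21/4 + 4457)/(3732 - 874) = (17807/4)/2858 = (17807/4)*(1/2858) = 17807/11432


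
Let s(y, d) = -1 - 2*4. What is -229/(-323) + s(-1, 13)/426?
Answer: 31549/45866 ≈ 0.68785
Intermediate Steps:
s(y, d) = -9 (s(y, d) = -1 - 8 = -9)
-229/(-323) + s(-1, 13)/426 = -229/(-323) - 9/426 = -229*(-1/323) - 9*1/426 = 229/323 - 3/142 = 31549/45866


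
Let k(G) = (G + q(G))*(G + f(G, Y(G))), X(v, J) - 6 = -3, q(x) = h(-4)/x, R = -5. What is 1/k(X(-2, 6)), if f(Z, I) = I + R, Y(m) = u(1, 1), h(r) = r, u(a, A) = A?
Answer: -⅗ ≈ -0.60000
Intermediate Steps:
Y(m) = 1
f(Z, I) = -5 + I (f(Z, I) = I - 5 = -5 + I)
q(x) = -4/x
X(v, J) = 3 (X(v, J) = 6 - 3 = 3)
k(G) = (-4 + G)*(G - 4/G) (k(G) = (G - 4/G)*(G + (-5 + 1)) = (G - 4/G)*(G - 4) = (G - 4/G)*(-4 + G) = (-4 + G)*(G - 4/G))
1/k(X(-2, 6)) = 1/(-4 + 3² - 4*3 + 16/3) = 1/(-4 + 9 - 12 + 16*(⅓)) = 1/(-4 + 9 - 12 + 16/3) = 1/(-5/3) = -⅗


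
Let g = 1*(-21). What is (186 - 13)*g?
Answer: -3633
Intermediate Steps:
g = -21
(186 - 13)*g = (186 - 13)*(-21) = 173*(-21) = -3633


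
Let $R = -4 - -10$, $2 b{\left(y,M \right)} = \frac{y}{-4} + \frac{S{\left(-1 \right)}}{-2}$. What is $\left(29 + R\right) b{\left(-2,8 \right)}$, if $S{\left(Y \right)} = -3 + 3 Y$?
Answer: $\frac{245}{4} \approx 61.25$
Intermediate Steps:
$b{\left(y,M \right)} = \frac{3}{2} - \frac{y}{8}$ ($b{\left(y,M \right)} = \frac{\frac{y}{-4} + \frac{-3 + 3 \left(-1\right)}{-2}}{2} = \frac{y \left(- \frac{1}{4}\right) + \left(-3 - 3\right) \left(- \frac{1}{2}\right)}{2} = \frac{- \frac{y}{4} - -3}{2} = \frac{- \frac{y}{4} + 3}{2} = \frac{3 - \frac{y}{4}}{2} = \frac{3}{2} - \frac{y}{8}$)
$R = 6$ ($R = -4 + 10 = 6$)
$\left(29 + R\right) b{\left(-2,8 \right)} = \left(29 + 6\right) \left(\frac{3}{2} - - \frac{1}{4}\right) = 35 \left(\frac{3}{2} + \frac{1}{4}\right) = 35 \cdot \frac{7}{4} = \frac{245}{4}$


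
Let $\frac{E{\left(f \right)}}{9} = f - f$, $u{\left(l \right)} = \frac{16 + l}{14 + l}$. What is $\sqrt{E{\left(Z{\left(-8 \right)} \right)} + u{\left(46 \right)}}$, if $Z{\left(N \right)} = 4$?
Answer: $\frac{\sqrt{930}}{30} \approx 1.0165$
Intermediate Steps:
$u{\left(l \right)} = \frac{16 + l}{14 + l}$
$E{\left(f \right)} = 0$ ($E{\left(f \right)} = 9 \left(f - f\right) = 9 \cdot 0 = 0$)
$\sqrt{E{\left(Z{\left(-8 \right)} \right)} + u{\left(46 \right)}} = \sqrt{0 + \frac{16 + 46}{14 + 46}} = \sqrt{0 + \frac{1}{60} \cdot 62} = \sqrt{0 + \frac{31}{30}} = \sqrt{\frac{31}{30}} = \frac{\sqrt{930}}{30}$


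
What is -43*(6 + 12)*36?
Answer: -27864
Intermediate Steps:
-43*(6 + 12)*36 = -43*18*36 = -774*36 = -27864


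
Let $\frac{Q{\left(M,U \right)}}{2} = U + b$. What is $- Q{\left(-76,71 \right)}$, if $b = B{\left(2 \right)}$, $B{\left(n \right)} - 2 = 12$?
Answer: $-170$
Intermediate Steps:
$B{\left(n \right)} = 14$ ($B{\left(n \right)} = 2 + 12 = 14$)
$b = 14$
$Q{\left(M,U \right)} = 28 + 2 U$ ($Q{\left(M,U \right)} = 2 \left(U + 14\right) = 2 \left(14 + U\right) = 28 + 2 U$)
$- Q{\left(-76,71 \right)} = - (28 + 2 \cdot 71) = - (28 + 142) = \left(-1\right) 170 = -170$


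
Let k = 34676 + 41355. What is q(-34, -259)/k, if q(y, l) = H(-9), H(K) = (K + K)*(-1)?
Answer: 18/76031 ≈ 0.00023675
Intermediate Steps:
H(K) = -2*K (H(K) = (2*K)*(-1) = -2*K)
q(y, l) = 18 (q(y, l) = -2*(-9) = 18)
k = 76031
q(-34, -259)/k = 18/76031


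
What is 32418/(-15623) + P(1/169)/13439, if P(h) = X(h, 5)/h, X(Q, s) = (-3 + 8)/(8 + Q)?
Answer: -587224381691/284072493441 ≈ -2.0672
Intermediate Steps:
X(Q, s) = 5/(8 + Q)
P(h) = 5/(h*(8 + h)) (P(h) = (5/(8 + h))/h = 5/(h*(8 + h)))
32418/(-15623) + P(1/169)/13439 = 32418/(-15623) + (5/((1/169)*(8 + 1/169)))/13439 = 32418*(-1/15623) + (5/((1/169)*(8 + 1/169)))*(1/13439) = -32418/15623 + (5*169/(1353/169))*(1/13439) = -32418/15623 + (5*169*(169/1353))*(1/13439) = -32418/15623 + (142805/1353)*(1/13439) = -32418/15623 + 142805/18182967 = -587224381691/284072493441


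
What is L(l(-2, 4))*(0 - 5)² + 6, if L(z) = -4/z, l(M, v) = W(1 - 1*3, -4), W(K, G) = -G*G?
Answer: 49/4 ≈ 12.250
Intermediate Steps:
W(K, G) = -G²
l(M, v) = -16 (l(M, v) = -1*(-4)² = -1*16 = -16)
L(l(-2, 4))*(0 - 5)² + 6 = (-4/(-16))*(0 - 5)² + 6 = -4*(-1/16)*(-5)² + 6 = (¼)*25 + 6 = 25/4 + 6 = 49/4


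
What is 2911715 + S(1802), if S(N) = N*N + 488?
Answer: 6159407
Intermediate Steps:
S(N) = 488 + N² (S(N) = N² + 488 = 488 + N²)
2911715 + S(1802) = 2911715 + (488 + 1802²) = 2911715 + (488 + 3247204) = 2911715 + 3247692 = 6159407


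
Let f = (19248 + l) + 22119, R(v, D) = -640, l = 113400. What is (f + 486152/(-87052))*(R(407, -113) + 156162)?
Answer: 523809399805526/21763 ≈ 2.4069e+10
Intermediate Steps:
f = 154767 (f = (19248 + 113400) + 22119 = 132648 + 22119 = 154767)
(f + 486152/(-87052))*(R(407, -113) + 156162) = (154767 + 486152/(-87052))*(-640 + 156162) = (154767 + 486152*(-1/87052))*155522 = (154767 - 121538/21763)*155522 = (3368072683/21763)*155522 = 523809399805526/21763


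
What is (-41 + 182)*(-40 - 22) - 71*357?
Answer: -34089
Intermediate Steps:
(-41 + 182)*(-40 - 22) - 71*357 = 141*(-62) - 25347 = -8742 - 25347 = -34089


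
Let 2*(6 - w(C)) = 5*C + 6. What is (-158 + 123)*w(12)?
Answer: 945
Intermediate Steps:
w(C) = 3 - 5*C/2 (w(C) = 6 - (5*C + 6)/2 = 6 - (6 + 5*C)/2 = 6 + (-3 - 5*C/2) = 3 - 5*C/2)
(-158 + 123)*w(12) = (-158 + 123)*(3 - 5/2*12) = -35*(3 - 30) = -35*(-27) = 945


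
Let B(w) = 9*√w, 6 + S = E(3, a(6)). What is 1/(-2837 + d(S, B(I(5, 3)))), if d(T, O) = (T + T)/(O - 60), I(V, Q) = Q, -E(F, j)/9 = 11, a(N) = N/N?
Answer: -352267/998059179 - 70*√3/998059179 ≈ -0.00035307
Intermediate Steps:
a(N) = 1
E(F, j) = -99 (E(F, j) = -9*11 = -99)
S = -105 (S = -6 - 99 = -105)
d(T, O) = 2*T/(-60 + O) (d(T, O) = (2*T)/(-60 + O) = 2*T/(-60 + O))
1/(-2837 + d(S, B(I(5, 3)))) = 1/(-2837 + 2*(-105)/(-60 + 9*√3)) = 1/(-2837 - 210/(-60 + 9*√3))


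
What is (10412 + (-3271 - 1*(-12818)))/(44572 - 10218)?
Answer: 19959/34354 ≈ 0.58098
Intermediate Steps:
(10412 + (-3271 - 1*(-12818)))/(44572 - 10218) = (10412 + (-3271 + 12818))/34354 = (10412 + 9547)*(1/34354) = 19959*(1/34354) = 19959/34354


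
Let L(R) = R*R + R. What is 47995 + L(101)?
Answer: 58297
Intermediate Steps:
L(R) = R + R**2 (L(R) = R**2 + R = R + R**2)
47995 + L(101) = 47995 + 101*(1 + 101) = 47995 + 101*102 = 47995 + 10302 = 58297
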